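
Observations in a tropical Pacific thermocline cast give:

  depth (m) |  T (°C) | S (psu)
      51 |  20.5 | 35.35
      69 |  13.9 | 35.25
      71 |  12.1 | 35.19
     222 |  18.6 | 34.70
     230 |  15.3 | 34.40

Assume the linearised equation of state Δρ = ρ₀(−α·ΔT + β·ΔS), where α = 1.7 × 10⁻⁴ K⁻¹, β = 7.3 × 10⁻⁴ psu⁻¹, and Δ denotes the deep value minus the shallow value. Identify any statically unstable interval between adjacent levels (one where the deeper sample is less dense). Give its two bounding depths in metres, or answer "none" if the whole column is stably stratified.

71–222 m

Evaluate Δρ/ρ₀ = −αΔT + βΔS across each adjacent pair:
  51–69 m: −αΔT+βΔS = −(1.7 × 10⁻⁴)(-6.6)+(7.3 × 10⁻⁴)(-0.10) = 1.0 × 10⁻³ → stable
  69–71 m: −αΔT+βΔS = −(1.7 × 10⁻⁴)(-1.8)+(7.3 × 10⁻⁴)(-0.06) = 2.6 × 10⁻⁴ → stable
  71–222 m: −αΔT+βΔS = −(1.7 × 10⁻⁴)(+6.5)+(7.3 × 10⁻⁴)(-0.49) = -1.5 × 10⁻³ → UNSTABLE
  222–230 m: −αΔT+βΔS = −(1.7 × 10⁻⁴)(-3.3)+(7.3 × 10⁻⁴)(-0.30) = 3.4 × 10⁻⁴ → stable
The 71–222 m interval has Δρ < 0: lighter water underlies denser water.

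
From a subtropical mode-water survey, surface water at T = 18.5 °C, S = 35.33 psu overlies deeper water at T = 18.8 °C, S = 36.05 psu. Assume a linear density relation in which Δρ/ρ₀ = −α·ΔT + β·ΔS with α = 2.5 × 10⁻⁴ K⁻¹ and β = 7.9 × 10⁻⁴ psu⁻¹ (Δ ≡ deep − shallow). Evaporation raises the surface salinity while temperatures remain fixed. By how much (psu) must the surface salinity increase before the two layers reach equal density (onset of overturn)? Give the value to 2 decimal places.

Neutral buoyancy requires −α(T_deep − T_surf) + β(S_deep − S_surf′) = 0.
S_surf′ = S_deep − (α/β)·ΔT = 36.05 − (2.5 × 10⁻⁴/7.9 × 10⁻⁴)·(+0.3) = 35.9551 psu.
Increase required: 35.9551 − 35.33 = 0.6251 psu.

0.63 psu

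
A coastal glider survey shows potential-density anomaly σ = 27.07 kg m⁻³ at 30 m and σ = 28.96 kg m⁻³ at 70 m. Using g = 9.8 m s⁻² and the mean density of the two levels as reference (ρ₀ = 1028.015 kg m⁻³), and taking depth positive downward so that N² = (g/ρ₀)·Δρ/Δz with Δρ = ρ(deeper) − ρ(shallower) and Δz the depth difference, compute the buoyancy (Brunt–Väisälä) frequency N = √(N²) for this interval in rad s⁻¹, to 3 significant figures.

Δρ = 1028.96 − 1027.07 = 1.89 kg m⁻³ over Δz = 70 − 30 = 40 m.
N² = (9.8/1028.015) × (1.89/40) = 4.5043 × 10⁻⁴ s⁻².
N = √(4.5043 × 10⁻⁴) = 0.021223 rad s⁻¹ ≈ 0.0212 rad s⁻¹.

0.0212 rad s⁻¹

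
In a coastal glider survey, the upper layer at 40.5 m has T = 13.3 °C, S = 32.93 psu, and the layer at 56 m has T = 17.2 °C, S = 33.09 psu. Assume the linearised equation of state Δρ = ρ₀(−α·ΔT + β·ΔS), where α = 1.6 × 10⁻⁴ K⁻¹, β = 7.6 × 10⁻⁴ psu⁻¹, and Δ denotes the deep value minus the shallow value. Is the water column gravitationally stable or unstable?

ΔT = 17.2 − 13.3 = +3.9 K and ΔS = 33.09 − 32.93 = +0.16 psu (deep − shallow).
−αΔT = -6.24 × 10⁻⁴; βΔS = 1.216 × 10⁻⁴; sum Δρ/ρ₀ = -5.024 × 10⁻⁴.
Δρ/ρ₀ < 0, so Δρ < 0: deeper water is lighter → statically unstable; the column would overturn.

unstable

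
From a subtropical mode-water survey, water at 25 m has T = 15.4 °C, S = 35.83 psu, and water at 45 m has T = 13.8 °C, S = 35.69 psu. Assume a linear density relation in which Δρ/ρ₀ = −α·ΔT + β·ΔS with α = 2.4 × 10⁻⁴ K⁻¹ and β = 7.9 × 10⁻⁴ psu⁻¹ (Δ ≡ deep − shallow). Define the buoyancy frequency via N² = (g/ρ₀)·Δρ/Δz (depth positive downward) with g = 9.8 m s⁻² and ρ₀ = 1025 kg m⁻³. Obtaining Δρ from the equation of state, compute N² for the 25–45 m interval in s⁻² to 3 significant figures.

1.34 × 10⁻⁴ s⁻²

ΔT = -1.6 K, ΔS = -0.14 psu (deep − shallow).
Δρ/ρ₀ = −αΔT + βΔS = 3.84 × 10⁻⁴ − 1.106 × 10⁻⁴ = 2.734 × 10⁻⁴, so Δρ ≈ 0.2802 kg m⁻³.
N² = (g/ρ₀)·Δρ/Δz = g·(Δρ/ρ₀)/Δz = 9.8 × 2.734 × 10⁻⁴ / 20 = 1.3397 × 10⁻⁴ s⁻² ≈ 1.34 × 10⁻⁴ s⁻².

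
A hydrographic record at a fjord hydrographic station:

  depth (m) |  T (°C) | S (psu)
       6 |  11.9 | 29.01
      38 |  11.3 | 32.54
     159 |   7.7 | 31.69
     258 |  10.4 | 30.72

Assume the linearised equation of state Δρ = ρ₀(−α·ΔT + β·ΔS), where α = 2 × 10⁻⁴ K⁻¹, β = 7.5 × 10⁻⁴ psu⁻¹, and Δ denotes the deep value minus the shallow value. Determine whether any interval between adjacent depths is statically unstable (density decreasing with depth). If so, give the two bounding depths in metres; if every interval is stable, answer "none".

Evaluate Δρ/ρ₀ = −αΔT + βΔS across each adjacent pair:
  6–38 m: −αΔT+βΔS = −(2 × 10⁻⁴)(-0.6)+(7.5 × 10⁻⁴)(+3.53) = 2.8 × 10⁻³ → stable
  38–159 m: −αΔT+βΔS = −(2 × 10⁻⁴)(-3.6)+(7.5 × 10⁻⁴)(-0.85) = 8.2 × 10⁻⁵ → stable
  159–258 m: −αΔT+βΔS = −(2 × 10⁻⁴)(+2.7)+(7.5 × 10⁻⁴)(-0.97) = -1.3 × 10⁻³ → UNSTABLE
The 159–258 m interval has Δρ < 0: lighter water underlies denser water.

159–258 m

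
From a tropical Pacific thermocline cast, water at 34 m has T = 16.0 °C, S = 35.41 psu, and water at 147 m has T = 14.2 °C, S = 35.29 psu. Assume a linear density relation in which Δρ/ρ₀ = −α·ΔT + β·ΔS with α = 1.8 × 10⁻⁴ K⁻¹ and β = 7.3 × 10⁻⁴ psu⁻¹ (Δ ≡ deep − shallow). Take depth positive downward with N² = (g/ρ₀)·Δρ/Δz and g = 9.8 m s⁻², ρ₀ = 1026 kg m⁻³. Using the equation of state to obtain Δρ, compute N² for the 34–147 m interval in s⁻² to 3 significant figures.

2.05 × 10⁻⁵ s⁻²

ΔT = -1.8 K, ΔS = -0.12 psu (deep − shallow).
Δρ/ρ₀ = −αΔT + βΔS = 3.24 × 10⁻⁴ − 8.76 × 10⁻⁵ = 2.364 × 10⁻⁴, so Δρ ≈ 0.2425 kg m⁻³.
N² = (g/ρ₀)·Δρ/Δz = g·(Δρ/ρ₀)/Δz = 9.8 × 2.364 × 10⁻⁴ / 113 = 2.0502 × 10⁻⁵ s⁻² ≈ 2.05 × 10⁻⁵ s⁻².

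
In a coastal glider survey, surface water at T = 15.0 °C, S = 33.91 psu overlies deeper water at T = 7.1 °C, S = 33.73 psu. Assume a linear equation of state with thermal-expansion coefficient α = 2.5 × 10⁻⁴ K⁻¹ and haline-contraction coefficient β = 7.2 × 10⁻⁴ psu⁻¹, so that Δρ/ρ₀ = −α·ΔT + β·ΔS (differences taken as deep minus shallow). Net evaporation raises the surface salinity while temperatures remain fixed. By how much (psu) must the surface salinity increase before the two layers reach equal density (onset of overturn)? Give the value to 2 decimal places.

2.56 psu

Neutral buoyancy requires −α(T_deep − T_surf) + β(S_deep − S_surf′) = 0.
S_surf′ = S_deep − (α/β)·ΔT = 33.73 − (2.5 × 10⁻⁴/7.2 × 10⁻⁴)·(-7.9) = 36.4731 psu.
Increase required: 36.4731 − 33.91 = 2.5631 psu.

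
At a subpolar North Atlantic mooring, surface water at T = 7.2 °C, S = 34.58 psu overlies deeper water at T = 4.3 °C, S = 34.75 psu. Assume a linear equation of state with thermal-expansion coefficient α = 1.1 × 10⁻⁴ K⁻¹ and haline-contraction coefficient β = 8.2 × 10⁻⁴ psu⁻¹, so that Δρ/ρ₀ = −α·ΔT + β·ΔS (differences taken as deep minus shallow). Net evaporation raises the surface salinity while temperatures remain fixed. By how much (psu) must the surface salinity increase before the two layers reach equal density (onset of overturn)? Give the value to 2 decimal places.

Neutral buoyancy requires −α(T_deep − T_surf) + β(S_deep − S_surf′) = 0.
S_surf′ = S_deep − (α/β)·ΔT = 34.75 − (1.1 × 10⁻⁴/8.2 × 10⁻⁴)·(-2.9) = 35.1390 psu.
Increase required: 35.1390 − 34.58 = 0.5590 psu.

0.56 psu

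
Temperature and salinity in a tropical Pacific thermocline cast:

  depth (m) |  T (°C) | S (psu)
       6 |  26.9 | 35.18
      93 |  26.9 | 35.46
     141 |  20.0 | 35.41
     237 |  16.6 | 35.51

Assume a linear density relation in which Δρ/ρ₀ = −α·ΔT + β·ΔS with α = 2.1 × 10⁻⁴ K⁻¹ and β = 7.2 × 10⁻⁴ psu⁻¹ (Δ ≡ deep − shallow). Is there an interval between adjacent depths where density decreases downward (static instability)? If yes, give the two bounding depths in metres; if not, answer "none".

none

Evaluate Δρ/ρ₀ = −αΔT + βΔS across each adjacent pair:
  6–93 m: −αΔT+βΔS = −(2.1 × 10⁻⁴)(+0.0)+(7.2 × 10⁻⁴)(+0.28) = 2.0 × 10⁻⁴ → stable
  93–141 m: −αΔT+βΔS = −(2.1 × 10⁻⁴)(-6.9)+(7.2 × 10⁻⁴)(-0.05) = 1.4 × 10⁻³ → stable
  141–237 m: −αΔT+βΔS = −(2.1 × 10⁻⁴)(-3.4)+(7.2 × 10⁻⁴)(+0.10) = 7.9 × 10⁻⁴ → stable
Every interval has Δρ > 0: the column is stably stratified throughout.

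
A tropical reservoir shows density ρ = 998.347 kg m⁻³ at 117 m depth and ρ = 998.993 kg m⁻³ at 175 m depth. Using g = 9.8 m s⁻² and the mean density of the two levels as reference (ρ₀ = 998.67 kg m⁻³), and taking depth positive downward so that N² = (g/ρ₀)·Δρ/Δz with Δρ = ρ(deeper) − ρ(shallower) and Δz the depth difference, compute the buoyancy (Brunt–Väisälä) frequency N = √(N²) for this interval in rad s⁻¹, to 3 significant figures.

0.0105 rad s⁻¹

Δρ = 998.993 − 998.347 = 0.646 kg m⁻³ over Δz = 175 − 117 = 58 m.
N² = (9.8/998.67) × (0.646/58) = 1.0930 × 10⁻⁴ s⁻².
N = √(1.0930 × 10⁻⁴) = 0.010455 rad s⁻¹ ≈ 0.0105 rad s⁻¹.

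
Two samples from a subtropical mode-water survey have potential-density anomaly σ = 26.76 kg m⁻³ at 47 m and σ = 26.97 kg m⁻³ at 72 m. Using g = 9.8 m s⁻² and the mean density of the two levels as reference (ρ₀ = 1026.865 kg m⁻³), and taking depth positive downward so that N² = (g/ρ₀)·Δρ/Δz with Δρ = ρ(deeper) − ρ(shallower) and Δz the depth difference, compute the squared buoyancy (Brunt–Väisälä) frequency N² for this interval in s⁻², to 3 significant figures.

Δρ = 1026.97 − 1026.76 = 0.21 kg m⁻³ over Δz = 72 − 47 = 25 m.
N² = (9.8/1026.865) × (0.21/25) = 8.0166 × 10⁻⁵ s⁻² ≈ 8.02 × 10⁻⁵ s⁻².

8.02 × 10⁻⁵ s⁻²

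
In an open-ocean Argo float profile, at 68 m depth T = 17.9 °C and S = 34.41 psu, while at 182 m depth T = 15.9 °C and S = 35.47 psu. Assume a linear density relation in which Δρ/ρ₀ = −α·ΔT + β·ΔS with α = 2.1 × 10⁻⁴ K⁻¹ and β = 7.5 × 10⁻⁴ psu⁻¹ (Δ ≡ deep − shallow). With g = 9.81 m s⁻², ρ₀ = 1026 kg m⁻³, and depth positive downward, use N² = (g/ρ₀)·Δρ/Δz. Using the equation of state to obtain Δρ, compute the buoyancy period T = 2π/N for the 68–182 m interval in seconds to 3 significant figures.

614 s

ΔT = -2.0 K, ΔS = +1.06 psu (deep − shallow).
Δρ/ρ₀ = −αΔT + βΔS = 4.20 × 10⁻⁴ + 7.95 × 10⁻⁴ = 1.215 × 10⁻³, so Δρ ≈ 1.247 kg m⁻³.
N² = (g/ρ₀)·Δρ/Δz = g·(Δρ/ρ₀)/Δz = 9.81 × 1.215 × 10⁻³ / 114 = 1.0455 × 10⁻⁴ s⁻².
N = √(1.0455 × 10⁻⁴) = 0.010225 rad s⁻¹ → T = 2π/N = 614.49 s ≈ 614 s.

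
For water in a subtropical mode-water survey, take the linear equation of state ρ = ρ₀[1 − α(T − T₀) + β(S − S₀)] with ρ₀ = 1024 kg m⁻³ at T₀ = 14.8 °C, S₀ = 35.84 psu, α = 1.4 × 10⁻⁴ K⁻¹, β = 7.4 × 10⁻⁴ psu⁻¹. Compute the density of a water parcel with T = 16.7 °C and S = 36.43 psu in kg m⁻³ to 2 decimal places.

T − T₀ = +1.9 K, S − S₀ = +0.59 psu.
Bracket = 1 − α·(+1.9) + β·(+0.59) = 1 + (1.706 × 10⁻⁴) = 1.0001706.
ρ = 1024 × 1.0001706 = 1024.17 kg m⁻³.

1024.17 kg m⁻³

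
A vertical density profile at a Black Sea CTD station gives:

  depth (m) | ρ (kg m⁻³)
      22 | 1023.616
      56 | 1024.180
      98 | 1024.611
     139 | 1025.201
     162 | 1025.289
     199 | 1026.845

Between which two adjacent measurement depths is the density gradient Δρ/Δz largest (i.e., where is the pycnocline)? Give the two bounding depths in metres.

Compute the density gradient over each adjacent pair:
  22–56 m: Δρ/Δz = 0.564/34 = 0.017 kg m⁻⁴
  56–98 m: Δρ/Δz = 0.431/42 = 0.010 kg m⁻⁴
  98–139 m: Δρ/Δz = 0.590/41 = 0.014 kg m⁻⁴
  139–162 m: Δρ/Δz = 0.088/23 = 3.8 × 10⁻³ kg m⁻⁴
  162–199 m: Δρ/Δz = 1.556/37 = 0.042 kg m⁻⁴
The largest gradient is in the 162–199 m interval — the pycnocline.

162–199 m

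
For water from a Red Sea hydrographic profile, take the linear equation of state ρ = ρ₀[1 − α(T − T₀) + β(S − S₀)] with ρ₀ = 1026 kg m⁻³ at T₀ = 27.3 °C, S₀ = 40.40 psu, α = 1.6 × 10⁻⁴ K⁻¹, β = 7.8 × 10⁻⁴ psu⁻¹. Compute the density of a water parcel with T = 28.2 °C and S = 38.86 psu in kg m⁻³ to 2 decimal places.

1024.62 kg m⁻³

T − T₀ = +0.9 K, S − S₀ = -1.54 psu.
Bracket = 1 − α·(+0.9) + β·(-1.54) = 1 + (-1.3452 × 10⁻³) = 0.9986548.
ρ = 1026 × 0.9986548 = 1024.62 kg m⁻³.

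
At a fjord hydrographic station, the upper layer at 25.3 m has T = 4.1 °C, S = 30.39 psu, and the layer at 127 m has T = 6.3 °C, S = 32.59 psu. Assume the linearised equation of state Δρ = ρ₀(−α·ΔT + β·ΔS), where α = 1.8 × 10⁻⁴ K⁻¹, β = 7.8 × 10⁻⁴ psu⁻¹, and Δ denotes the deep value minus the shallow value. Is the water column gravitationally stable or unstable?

ΔT = 6.3 − 4.1 = +2.2 K and ΔS = 32.59 − 30.39 = +2.20 psu (deep − shallow).
−αΔT = -3.96 × 10⁻⁴; βΔS = 1.716 × 10⁻³; sum Δρ/ρ₀ = 1.32 × 10⁻³.
Δρ/ρ₀ > 0, so Δρ > 0: deeper water is denser → statically stable.

stable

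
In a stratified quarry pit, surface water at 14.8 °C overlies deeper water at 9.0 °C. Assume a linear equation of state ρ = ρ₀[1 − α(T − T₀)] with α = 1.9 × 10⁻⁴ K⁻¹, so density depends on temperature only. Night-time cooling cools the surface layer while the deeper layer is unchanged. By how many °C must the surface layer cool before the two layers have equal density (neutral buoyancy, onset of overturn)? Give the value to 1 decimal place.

With temperature the only control, equal density requires T_surf′ = T_deep.
T_surf′ = 9.0 °C.
Cooling required: 14.8 − 9.0 = 5.8 °C.

5.8 °C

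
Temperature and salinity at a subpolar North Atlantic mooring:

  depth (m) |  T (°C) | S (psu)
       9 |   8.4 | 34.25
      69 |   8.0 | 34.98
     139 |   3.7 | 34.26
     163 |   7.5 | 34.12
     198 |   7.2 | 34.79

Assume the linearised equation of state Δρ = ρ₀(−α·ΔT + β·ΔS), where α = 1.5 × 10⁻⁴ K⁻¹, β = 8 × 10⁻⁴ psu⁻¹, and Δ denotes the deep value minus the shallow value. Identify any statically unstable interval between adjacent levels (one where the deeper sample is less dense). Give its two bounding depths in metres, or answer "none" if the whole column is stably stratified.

Evaluate Δρ/ρ₀ = −αΔT + βΔS across each adjacent pair:
  9–69 m: −αΔT+βΔS = −(1.5 × 10⁻⁴)(-0.4)+(8 × 10⁻⁴)(+0.73) = 6.4 × 10⁻⁴ → stable
  69–139 m: −αΔT+βΔS = −(1.5 × 10⁻⁴)(-4.3)+(8 × 10⁻⁴)(-0.72) = 6.9 × 10⁻⁵ → stable
  139–163 m: −αΔT+βΔS = −(1.5 × 10⁻⁴)(+3.8)+(8 × 10⁻⁴)(-0.14) = -6.8 × 10⁻⁴ → UNSTABLE
  163–198 m: −αΔT+βΔS = −(1.5 × 10⁻⁴)(-0.3)+(8 × 10⁻⁴)(+0.67) = 5.8 × 10⁻⁴ → stable
The 139–163 m interval has Δρ < 0: lighter water underlies denser water.

139–163 m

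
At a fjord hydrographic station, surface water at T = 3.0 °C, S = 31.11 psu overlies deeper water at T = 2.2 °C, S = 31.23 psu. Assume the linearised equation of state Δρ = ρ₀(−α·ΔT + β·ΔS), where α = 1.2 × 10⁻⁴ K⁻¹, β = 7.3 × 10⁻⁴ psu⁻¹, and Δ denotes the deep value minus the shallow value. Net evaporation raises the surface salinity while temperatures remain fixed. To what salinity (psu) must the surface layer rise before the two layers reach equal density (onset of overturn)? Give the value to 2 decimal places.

Neutral buoyancy requires −α(T_deep − T_surf) + β(S_deep − S_surf′) = 0.
S_surf′ = S_deep − (α/β)·ΔT = 31.23 − (1.2 × 10⁻⁴/7.3 × 10⁻⁴)·(-0.8) = 31.3615 psu.
Increase required: 31.3615 − 31.11 = 0.2515 psu.

31.36 psu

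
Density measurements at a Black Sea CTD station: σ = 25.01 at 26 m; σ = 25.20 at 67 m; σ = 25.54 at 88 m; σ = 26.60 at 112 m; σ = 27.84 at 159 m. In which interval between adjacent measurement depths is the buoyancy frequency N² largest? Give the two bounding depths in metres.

Compute the density gradient over each adjacent pair:
  26–67 m: Δρ/Δz = 0.19/41 = 4.6 × 10⁻³ kg m⁻⁴
  67–88 m: Δρ/Δz = 0.34/21 = 0.016 kg m⁻⁴
  88–112 m: Δρ/Δz = 1.06/24 = 0.044 kg m⁻⁴
  112–159 m: Δρ/Δz = 1.24/47 = 0.026 kg m⁻⁴
The largest gradient is in the 88–112 m interval — the pycnocline.

88–112 m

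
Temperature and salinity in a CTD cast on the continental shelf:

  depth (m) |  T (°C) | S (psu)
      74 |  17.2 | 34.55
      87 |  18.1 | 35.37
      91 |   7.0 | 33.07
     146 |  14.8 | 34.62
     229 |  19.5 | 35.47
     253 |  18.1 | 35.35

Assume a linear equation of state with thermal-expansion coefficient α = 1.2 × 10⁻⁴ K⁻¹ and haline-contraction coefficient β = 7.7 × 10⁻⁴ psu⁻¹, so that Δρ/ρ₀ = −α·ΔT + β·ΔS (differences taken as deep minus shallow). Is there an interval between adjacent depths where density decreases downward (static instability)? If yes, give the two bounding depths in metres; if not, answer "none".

Evaluate Δρ/ρ₀ = −αΔT + βΔS across each adjacent pair:
  74–87 m: −αΔT+βΔS = −(1.2 × 10⁻⁴)(+0.9)+(7.7 × 10⁻⁴)(+0.82) = 5.2 × 10⁻⁴ → stable
  87–91 m: −αΔT+βΔS = −(1.2 × 10⁻⁴)(-11.1)+(7.7 × 10⁻⁴)(-2.30) = -4.4 × 10⁻⁴ → UNSTABLE
  91–146 m: −αΔT+βΔS = −(1.2 × 10⁻⁴)(+7.8)+(7.7 × 10⁻⁴)(+1.55) = 2.6 × 10⁻⁴ → stable
  146–229 m: −αΔT+βΔS = −(1.2 × 10⁻⁴)(+4.7)+(7.7 × 10⁻⁴)(+0.85) = 9.0 × 10⁻⁵ → stable
  229–253 m: −αΔT+βΔS = −(1.2 × 10⁻⁴)(-1.4)+(7.7 × 10⁻⁴)(-0.12) = 7.6 × 10⁻⁵ → stable
The 87–91 m interval has Δρ < 0: lighter water underlies denser water.

87–91 m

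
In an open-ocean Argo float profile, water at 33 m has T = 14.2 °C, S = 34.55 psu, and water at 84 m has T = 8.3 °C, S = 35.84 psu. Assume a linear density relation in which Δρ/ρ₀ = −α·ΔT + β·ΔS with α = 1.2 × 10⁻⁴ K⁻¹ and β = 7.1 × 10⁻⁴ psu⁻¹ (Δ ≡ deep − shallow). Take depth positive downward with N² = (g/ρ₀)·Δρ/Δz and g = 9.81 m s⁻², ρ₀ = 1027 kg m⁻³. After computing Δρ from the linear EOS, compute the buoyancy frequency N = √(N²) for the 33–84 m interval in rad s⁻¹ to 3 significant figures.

ΔT = -5.9 K, ΔS = +1.29 psu (deep − shallow).
Δρ/ρ₀ = −αΔT + βΔS = 7.08 × 10⁻⁴ + 9.159 × 10⁻⁴ = 1.6239 × 10⁻³, so Δρ ≈ 1.668 kg m⁻³.
N² = (g/ρ₀)·Δρ/Δz = g·(Δρ/ρ₀)/Δz = 9.81 × 1.6239 × 10⁻³ / 51 = 3.1236 × 10⁻⁴ s⁻².
N = √(3.1236 × 10⁻⁴) = 0.017674 rad s⁻¹ ≈ 0.0177 rad s⁻¹.

0.0177 rad s⁻¹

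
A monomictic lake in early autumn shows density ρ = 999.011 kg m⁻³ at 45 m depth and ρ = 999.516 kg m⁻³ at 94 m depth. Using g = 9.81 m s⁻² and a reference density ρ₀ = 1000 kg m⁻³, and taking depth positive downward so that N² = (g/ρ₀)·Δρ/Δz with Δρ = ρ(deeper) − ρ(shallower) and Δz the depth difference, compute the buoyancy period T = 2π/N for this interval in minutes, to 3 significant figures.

10.4 min

Δρ = 999.516 − 999.011 = 0.505 kg m⁻³ over Δz = 94 − 45 = 49 m.
N² = (9.81/1000) × (0.505/49) = 1.0110 × 10⁻⁴ s⁻².
N = √(1.0110 × 10⁻⁴) = 0.010055 rad s⁻¹, so T = 2π/N = 624.88 s = 10.415 min ≈ 10.4 min.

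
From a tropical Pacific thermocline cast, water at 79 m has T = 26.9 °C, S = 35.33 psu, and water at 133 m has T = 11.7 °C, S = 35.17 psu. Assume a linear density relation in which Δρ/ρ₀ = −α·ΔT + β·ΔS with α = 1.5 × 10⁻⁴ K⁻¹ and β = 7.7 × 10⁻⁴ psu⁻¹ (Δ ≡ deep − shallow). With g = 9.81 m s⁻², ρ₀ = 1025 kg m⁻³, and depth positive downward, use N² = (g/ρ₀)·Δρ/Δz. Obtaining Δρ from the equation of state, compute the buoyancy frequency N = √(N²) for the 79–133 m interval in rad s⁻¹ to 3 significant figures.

ΔT = -15.2 K, ΔS = -0.16 psu (deep − shallow).
Δρ/ρ₀ = −αΔT + βΔS = 2.28 × 10⁻³ − 1.232 × 10⁻⁴ = 2.1568 × 10⁻³, so Δρ ≈ 2.211 kg m⁻³.
N² = (g/ρ₀)·Δρ/Δz = g·(Δρ/ρ₀)/Δz = 9.81 × 2.1568 × 10⁻³ / 54 = 3.9182 × 10⁻⁴ s⁻².
N = √(3.9182 × 10⁻⁴) = 0.019794 rad s⁻¹ ≈ 0.0198 rad s⁻¹.

0.0198 rad s⁻¹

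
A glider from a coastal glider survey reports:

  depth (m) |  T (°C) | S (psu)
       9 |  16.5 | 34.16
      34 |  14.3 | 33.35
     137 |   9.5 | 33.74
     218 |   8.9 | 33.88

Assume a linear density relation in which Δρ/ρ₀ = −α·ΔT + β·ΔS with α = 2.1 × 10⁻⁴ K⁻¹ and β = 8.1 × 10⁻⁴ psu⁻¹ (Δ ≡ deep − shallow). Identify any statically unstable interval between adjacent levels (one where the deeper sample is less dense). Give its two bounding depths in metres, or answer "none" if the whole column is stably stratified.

9–34 m

Evaluate Δρ/ρ₀ = −αΔT + βΔS across each adjacent pair:
  9–34 m: −αΔT+βΔS = −(2.1 × 10⁻⁴)(-2.2)+(8.1 × 10⁻⁴)(-0.81) = -1.9 × 10⁻⁴ → UNSTABLE
  34–137 m: −αΔT+βΔS = −(2.1 × 10⁻⁴)(-4.8)+(8.1 × 10⁻⁴)(+0.39) = 1.3 × 10⁻³ → stable
  137–218 m: −αΔT+βΔS = −(2.1 × 10⁻⁴)(-0.6)+(8.1 × 10⁻⁴)(+0.14) = 2.4 × 10⁻⁴ → stable
The 9–34 m interval has Δρ < 0: lighter water underlies denser water.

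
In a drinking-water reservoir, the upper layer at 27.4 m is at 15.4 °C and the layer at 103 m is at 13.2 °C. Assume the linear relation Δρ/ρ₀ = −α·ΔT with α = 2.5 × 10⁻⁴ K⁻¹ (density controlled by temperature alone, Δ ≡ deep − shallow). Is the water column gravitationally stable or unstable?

ΔT = 13.2 − 15.4 = -2.2 K, so Δρ/ρ₀ = −αΔT = 5.50 × 10⁻⁴.
Δρ/ρ₀ > 0, so Δρ > 0: deeper water is denser → statically stable.

stable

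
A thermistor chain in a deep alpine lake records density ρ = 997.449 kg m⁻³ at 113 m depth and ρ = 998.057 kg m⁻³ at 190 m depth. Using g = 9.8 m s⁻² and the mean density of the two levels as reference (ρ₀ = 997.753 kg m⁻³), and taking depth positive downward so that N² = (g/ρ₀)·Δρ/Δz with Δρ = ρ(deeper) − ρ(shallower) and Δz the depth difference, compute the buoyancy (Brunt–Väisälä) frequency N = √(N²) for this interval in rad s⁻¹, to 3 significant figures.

8.81 × 10⁻³ rad s⁻¹

Δρ = 998.057 − 997.449 = 0.608 kg m⁻³ over Δz = 190 − 113 = 77 m.
N² = (9.8/997.753) × (0.608/77) = 7.7556 × 10⁻⁵ s⁻².
N = √(7.7556 × 10⁻⁵) = 8.8066 × 10⁻³ rad s⁻¹ ≈ 8.81 × 10⁻³ rad s⁻¹.
N² > 0, so the interval is statically stable.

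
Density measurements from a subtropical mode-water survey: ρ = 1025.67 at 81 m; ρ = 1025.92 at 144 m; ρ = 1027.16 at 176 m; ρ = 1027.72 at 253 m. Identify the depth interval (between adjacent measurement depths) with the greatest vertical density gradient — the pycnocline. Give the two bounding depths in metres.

144–176 m

Compute the density gradient over each adjacent pair:
  81–144 m: Δρ/Δz = 0.25/63 = 4.0 × 10⁻³ kg m⁻⁴
  144–176 m: Δρ/Δz = 1.24/32 = 0.039 kg m⁻⁴
  176–253 m: Δρ/Δz = 0.56/77 = 7.3 × 10⁻³ kg m⁻⁴
The largest gradient is in the 144–176 m interval — the pycnocline.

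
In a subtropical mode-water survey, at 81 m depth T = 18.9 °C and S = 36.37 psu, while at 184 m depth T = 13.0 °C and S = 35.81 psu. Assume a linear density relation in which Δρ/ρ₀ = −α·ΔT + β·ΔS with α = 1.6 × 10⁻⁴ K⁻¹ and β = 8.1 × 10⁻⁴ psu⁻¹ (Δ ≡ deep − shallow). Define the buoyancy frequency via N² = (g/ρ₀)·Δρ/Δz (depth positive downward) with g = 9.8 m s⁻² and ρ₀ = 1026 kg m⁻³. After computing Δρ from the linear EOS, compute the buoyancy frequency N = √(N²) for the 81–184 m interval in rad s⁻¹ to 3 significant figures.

ΔT = -5.9 K, ΔS = -0.56 psu (deep − shallow).
Δρ/ρ₀ = −αΔT + βΔS = 9.44 × 10⁻⁴ − 4.536 × 10⁻⁴ = 4.904 × 10⁻⁴, so Δρ ≈ 0.5032 kg m⁻³.
N² = (g/ρ₀)·Δρ/Δz = g·(Δρ/ρ₀)/Δz = 9.8 × 4.904 × 10⁻⁴ / 103 = 4.6659 × 10⁻⁵ s⁻².
N = √(4.6659 × 10⁻⁵) = 6.8307 × 10⁻³ rad s⁻¹ ≈ 6.83 × 10⁻³ rad s⁻¹.

6.83 × 10⁻³ rad s⁻¹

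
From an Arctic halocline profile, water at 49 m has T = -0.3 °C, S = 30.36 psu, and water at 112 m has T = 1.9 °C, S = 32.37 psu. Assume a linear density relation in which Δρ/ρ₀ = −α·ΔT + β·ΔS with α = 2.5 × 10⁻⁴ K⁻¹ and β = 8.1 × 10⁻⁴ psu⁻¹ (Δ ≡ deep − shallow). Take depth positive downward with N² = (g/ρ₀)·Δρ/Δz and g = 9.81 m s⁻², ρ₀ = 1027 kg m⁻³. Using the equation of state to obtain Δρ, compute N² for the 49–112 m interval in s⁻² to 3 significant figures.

1.68 × 10⁻⁴ s⁻²

ΔT = +2.2 K, ΔS = +2.01 psu (deep − shallow).
Δρ/ρ₀ = −αΔT + βΔS = -5.50 × 10⁻⁴ + 1.6281 × 10⁻³ = 1.0781 × 10⁻³, so Δρ ≈ 1.107 kg m⁻³.
N² = (g/ρ₀)·Δρ/Δz = g·(Δρ/ρ₀)/Δz = 9.81 × 1.0781 × 10⁻³ / 63 = 1.6788 × 10⁻⁴ s⁻² ≈ 1.68 × 10⁻⁴ s⁻².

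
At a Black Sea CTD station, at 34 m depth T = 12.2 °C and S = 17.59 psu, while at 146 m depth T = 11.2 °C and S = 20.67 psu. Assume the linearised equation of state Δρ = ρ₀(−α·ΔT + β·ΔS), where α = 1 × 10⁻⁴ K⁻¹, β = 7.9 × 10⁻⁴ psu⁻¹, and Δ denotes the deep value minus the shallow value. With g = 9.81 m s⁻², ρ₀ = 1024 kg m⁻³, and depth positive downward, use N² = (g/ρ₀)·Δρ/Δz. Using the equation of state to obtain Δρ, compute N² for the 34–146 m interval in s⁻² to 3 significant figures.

2.22 × 10⁻⁴ s⁻²

ΔT = -1.0 K, ΔS = +3.08 psu (deep − shallow).
Δρ/ρ₀ = −αΔT + βΔS = 1.00 × 10⁻⁴ + 2.4332 × 10⁻³ = 2.5332 × 10⁻³, so Δρ ≈ 2.594 kg m⁻³.
N² = (g/ρ₀)·Δρ/Δz = g·(Δρ/ρ₀)/Δz = 9.81 × 2.5332 × 10⁻³ / 112 = 2.2188 × 10⁻⁴ s⁻² ≈ 2.22 × 10⁻⁴ s⁻².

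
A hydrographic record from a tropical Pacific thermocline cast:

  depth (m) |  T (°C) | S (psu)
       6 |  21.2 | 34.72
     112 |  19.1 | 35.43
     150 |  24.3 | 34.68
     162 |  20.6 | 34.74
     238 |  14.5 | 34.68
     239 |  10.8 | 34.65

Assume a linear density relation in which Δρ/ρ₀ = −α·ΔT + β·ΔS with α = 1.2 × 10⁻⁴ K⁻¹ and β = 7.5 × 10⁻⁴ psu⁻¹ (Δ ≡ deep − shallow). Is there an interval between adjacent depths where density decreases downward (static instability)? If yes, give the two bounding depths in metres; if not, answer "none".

Evaluate Δρ/ρ₀ = −αΔT + βΔS across each adjacent pair:
  6–112 m: −αΔT+βΔS = −(1.2 × 10⁻⁴)(-2.1)+(7.5 × 10⁻⁴)(+0.71) = 7.8 × 10⁻⁴ → stable
  112–150 m: −αΔT+βΔS = −(1.2 × 10⁻⁴)(+5.2)+(7.5 × 10⁻⁴)(-0.75) = -1.2 × 10⁻³ → UNSTABLE
  150–162 m: −αΔT+βΔS = −(1.2 × 10⁻⁴)(-3.7)+(7.5 × 10⁻⁴)(+0.06) = 4.9 × 10⁻⁴ → stable
  162–238 m: −αΔT+βΔS = −(1.2 × 10⁻⁴)(-6.1)+(7.5 × 10⁻⁴)(-0.06) = 6.9 × 10⁻⁴ → stable
  238–239 m: −αΔT+βΔS = −(1.2 × 10⁻⁴)(-3.7)+(7.5 × 10⁻⁴)(-0.03) = 4.2 × 10⁻⁴ → stable
The 112–150 m interval has Δρ < 0: lighter water underlies denser water.

112–150 m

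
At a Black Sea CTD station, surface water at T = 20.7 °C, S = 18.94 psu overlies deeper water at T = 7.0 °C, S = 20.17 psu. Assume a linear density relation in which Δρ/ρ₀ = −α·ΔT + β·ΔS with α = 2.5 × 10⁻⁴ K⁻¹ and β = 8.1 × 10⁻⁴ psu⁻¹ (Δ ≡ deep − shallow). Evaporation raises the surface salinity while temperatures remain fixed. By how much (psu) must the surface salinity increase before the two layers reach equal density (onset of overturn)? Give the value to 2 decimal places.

Neutral buoyancy requires −α(T_deep − T_surf) + β(S_deep − S_surf′) = 0.
S_surf′ = S_deep − (α/β)·ΔT = 20.17 − (2.5 × 10⁻⁴/8.1 × 10⁻⁴)·(-13.7) = 24.3984 psu.
Increase required: 24.3984 − 18.94 = 5.4584 psu.

5.46 psu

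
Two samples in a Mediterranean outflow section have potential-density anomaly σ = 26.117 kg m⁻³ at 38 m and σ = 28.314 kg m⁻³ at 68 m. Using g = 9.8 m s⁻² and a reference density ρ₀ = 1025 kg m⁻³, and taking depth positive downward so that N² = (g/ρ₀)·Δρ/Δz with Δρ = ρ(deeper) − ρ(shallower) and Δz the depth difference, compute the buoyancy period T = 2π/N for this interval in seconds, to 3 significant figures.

Δρ = 1028.314 − 1026.117 = 2.197 kg m⁻³ over Δz = 68 − 38 = 30 m.
N² = (9.8/1025) × (2.197/30) = 7.0018 × 10⁻⁴ s⁻².
N = √(7.0018 × 10⁻⁴) = 0.026461 rad s⁻¹, so T = 2π/N = 237.45 s ≈ 237 s.

237 s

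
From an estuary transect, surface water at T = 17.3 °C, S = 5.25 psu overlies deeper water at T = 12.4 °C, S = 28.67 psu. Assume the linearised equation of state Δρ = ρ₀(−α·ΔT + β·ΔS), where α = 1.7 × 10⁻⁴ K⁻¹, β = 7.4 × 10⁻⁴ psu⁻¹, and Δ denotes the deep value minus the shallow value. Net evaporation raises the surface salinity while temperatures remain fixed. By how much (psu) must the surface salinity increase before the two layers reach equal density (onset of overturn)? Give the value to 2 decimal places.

Neutral buoyancy requires −α(T_deep − T_surf) + β(S_deep − S_surf′) = 0.
S_surf′ = S_deep − (α/β)·ΔT = 28.67 − (1.7 × 10⁻⁴/7.4 × 10⁻⁴)·(-4.9) = 29.7957 psu.
Increase required: 29.7957 − 5.25 = 24.5457 psu.

24.55 psu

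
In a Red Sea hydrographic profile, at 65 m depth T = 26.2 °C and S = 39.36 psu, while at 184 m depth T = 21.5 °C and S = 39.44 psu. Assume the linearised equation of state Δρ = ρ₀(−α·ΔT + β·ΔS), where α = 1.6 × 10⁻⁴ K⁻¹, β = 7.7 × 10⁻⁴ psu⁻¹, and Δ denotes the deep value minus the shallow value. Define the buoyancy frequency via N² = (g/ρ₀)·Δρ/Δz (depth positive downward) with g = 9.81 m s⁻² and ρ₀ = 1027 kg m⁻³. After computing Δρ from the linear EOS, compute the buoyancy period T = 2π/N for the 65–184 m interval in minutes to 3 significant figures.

12.8 min

ΔT = -4.7 K, ΔS = +0.08 psu (deep − shallow).
Δρ/ρ₀ = −αΔT + βΔS = 7.52 × 10⁻⁴ + 6.16 × 10⁻⁵ = 8.136 × 10⁻⁴, so Δρ ≈ 0.8356 kg m⁻³.
N² = (g/ρ₀)·Δρ/Δz = g·(Δρ/ρ₀)/Δz = 9.81 × 8.136 × 10⁻⁴ / 119 = 6.7071 × 10⁻⁵ s⁻².
N = √(6.7071 × 10⁻⁵) = 8.1897 × 10⁻³ rad s⁻¹ → T = 2π/N = 767.21 s = 12.787 min ≈ 12.8 min.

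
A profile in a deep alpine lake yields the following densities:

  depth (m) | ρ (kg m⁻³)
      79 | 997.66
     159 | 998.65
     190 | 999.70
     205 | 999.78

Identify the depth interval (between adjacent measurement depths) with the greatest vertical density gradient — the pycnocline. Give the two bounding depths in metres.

Compute the density gradient over each adjacent pair:
  79–159 m: Δρ/Δz = 0.99/80 = 0.012 kg m⁻⁴
  159–190 m: Δρ/Δz = 1.05/31 = 0.034 kg m⁻⁴
  190–205 m: Δρ/Δz = 0.08/15 = 5.3 × 10⁻³ kg m⁻⁴
The largest gradient is in the 159–190 m interval — the pycnocline.

159–190 m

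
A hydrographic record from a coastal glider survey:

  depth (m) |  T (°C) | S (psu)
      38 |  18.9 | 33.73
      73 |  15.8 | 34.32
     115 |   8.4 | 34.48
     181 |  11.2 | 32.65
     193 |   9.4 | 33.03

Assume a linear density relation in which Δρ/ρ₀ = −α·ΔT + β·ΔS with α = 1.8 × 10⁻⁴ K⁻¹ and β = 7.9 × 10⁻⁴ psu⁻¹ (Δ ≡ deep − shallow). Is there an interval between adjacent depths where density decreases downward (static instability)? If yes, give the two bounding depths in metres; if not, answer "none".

115–181 m

Evaluate Δρ/ρ₀ = −αΔT + βΔS across each adjacent pair:
  38–73 m: −αΔT+βΔS = −(1.8 × 10⁻⁴)(-3.1)+(7.9 × 10⁻⁴)(+0.59) = 1.0 × 10⁻³ → stable
  73–115 m: −αΔT+βΔS = −(1.8 × 10⁻⁴)(-7.4)+(7.9 × 10⁻⁴)(+0.16) = 1.5 × 10⁻³ → stable
  115–181 m: −αΔT+βΔS = −(1.8 × 10⁻⁴)(+2.8)+(7.9 × 10⁻⁴)(-1.83) = -1.9 × 10⁻³ → UNSTABLE
  181–193 m: −αΔT+βΔS = −(1.8 × 10⁻⁴)(-1.8)+(7.9 × 10⁻⁴)(+0.38) = 6.2 × 10⁻⁴ → stable
The 115–181 m interval has Δρ < 0: lighter water underlies denser water.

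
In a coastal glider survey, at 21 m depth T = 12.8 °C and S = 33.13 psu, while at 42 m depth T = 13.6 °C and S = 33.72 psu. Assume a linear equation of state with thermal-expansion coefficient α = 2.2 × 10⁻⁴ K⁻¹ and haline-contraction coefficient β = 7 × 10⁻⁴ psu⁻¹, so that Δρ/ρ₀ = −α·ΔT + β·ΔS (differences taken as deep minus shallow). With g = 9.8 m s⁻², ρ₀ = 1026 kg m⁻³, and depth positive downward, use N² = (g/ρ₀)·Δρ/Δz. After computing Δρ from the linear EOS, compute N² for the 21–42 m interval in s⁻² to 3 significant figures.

ΔT = +0.8 K, ΔS = +0.59 psu (deep − shallow).
Δρ/ρ₀ = −αΔT + βΔS = -1.76 × 10⁻⁴ + 4.13 × 10⁻⁴ = 2.37 × 10⁻⁴, so Δρ ≈ 0.2432 kg m⁻³.
N² = (g/ρ₀)·Δρ/Δz = g·(Δρ/ρ₀)/Δz = 9.8 × 2.37 × 10⁻⁴ / 21 = 1.1060 × 10⁻⁴ s⁻² ≈ 1.11 × 10⁻⁴ s⁻².

1.11 × 10⁻⁴ s⁻²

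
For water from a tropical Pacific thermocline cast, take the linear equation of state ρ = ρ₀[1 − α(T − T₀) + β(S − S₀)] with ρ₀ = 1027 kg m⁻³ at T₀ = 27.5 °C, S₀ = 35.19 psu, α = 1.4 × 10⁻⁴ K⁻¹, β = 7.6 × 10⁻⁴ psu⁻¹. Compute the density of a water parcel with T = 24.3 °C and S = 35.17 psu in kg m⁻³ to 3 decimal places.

T − T₀ = -3.2 K, S − S₀ = -0.02 psu.
Bracket = 1 − α·(-3.2) + β·(-0.02) = 1 + (4.328 × 10⁻⁴) = 1.0004328.
ρ = 1027 × 1.0004328 = 1027.444 kg m⁻³.

1027.444 kg m⁻³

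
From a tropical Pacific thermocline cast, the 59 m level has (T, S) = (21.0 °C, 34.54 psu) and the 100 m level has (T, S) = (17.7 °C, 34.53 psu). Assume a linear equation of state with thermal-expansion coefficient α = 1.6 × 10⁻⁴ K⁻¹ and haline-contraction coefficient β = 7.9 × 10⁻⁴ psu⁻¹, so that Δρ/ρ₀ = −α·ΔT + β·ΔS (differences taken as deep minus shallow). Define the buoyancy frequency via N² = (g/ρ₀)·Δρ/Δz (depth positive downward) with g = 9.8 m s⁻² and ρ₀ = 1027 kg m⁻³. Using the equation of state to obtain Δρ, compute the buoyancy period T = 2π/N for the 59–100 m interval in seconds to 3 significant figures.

564 s

ΔT = -3.3 K, ΔS = -0.01 psu (deep − shallow).
Δρ/ρ₀ = −αΔT + βΔS = 5.28 × 10⁻⁴ − 7.90 × 10⁻⁶ = 5.201 × 10⁻⁴, so Δρ ≈ 0.5341 kg m⁻³.
N² = (g/ρ₀)·Δρ/Δz = g·(Δρ/ρ₀)/Δz = 9.8 × 5.201 × 10⁻⁴ / 41 = 1.2432 × 10⁻⁴ s⁻².
N = √(1.2432 × 10⁻⁴) = 0.011150 rad s⁻¹ → T = 2π/N = 563.51 s ≈ 564 s.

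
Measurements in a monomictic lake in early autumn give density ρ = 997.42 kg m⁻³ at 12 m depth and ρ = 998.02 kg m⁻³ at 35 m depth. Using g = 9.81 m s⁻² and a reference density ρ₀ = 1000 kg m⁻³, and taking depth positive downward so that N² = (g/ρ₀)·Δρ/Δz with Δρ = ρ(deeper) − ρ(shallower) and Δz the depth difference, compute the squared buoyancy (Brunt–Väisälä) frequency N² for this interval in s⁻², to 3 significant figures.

2.56 × 10⁻⁴ s⁻²

Δρ = 998.02 − 997.42 = 0.60 kg m⁻³ over Δz = 35 − 12 = 23 m.
N² = (9.81/1000) × (0.60/23) = 2.5591 × 10⁻⁴ s⁻² ≈ 2.56 × 10⁻⁴ s⁻².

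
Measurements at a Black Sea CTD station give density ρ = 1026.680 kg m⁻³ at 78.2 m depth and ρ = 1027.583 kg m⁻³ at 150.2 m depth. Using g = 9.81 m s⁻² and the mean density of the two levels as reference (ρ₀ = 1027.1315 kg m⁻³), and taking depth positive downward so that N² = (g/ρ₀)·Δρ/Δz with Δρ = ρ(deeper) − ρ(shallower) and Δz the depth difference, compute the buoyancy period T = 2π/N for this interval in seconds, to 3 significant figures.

574 s

Δρ = 1027.583 − 1026.680 = 0.903 kg m⁻³ over Δz = 150.2 − 78.2 = 72 m.
N² = (9.81/1027.1315) × (0.903/72) = 1.1978 × 10⁻⁴ s⁻².
N = √(1.1978 × 10⁻⁴) = 0.010944 rad s⁻¹, so T = 2π/N = 574.12 s ≈ 574 s.
Since Δρ > 0 the layer is stably stratified.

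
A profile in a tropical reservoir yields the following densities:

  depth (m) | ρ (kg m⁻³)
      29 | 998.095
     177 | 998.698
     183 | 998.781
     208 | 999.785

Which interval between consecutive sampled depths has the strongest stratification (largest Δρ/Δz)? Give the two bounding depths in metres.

Compute the density gradient over each adjacent pair:
  29–177 m: Δρ/Δz = 0.603/148 = 4.1 × 10⁻³ kg m⁻⁴
  177–183 m: Δρ/Δz = 0.083/6 = 0.014 kg m⁻⁴
  183–208 m: Δρ/Δz = 1.004/25 = 0.040 kg m⁻⁴
The largest gradient is in the 183–208 m interval — the pycnocline.

183–208 m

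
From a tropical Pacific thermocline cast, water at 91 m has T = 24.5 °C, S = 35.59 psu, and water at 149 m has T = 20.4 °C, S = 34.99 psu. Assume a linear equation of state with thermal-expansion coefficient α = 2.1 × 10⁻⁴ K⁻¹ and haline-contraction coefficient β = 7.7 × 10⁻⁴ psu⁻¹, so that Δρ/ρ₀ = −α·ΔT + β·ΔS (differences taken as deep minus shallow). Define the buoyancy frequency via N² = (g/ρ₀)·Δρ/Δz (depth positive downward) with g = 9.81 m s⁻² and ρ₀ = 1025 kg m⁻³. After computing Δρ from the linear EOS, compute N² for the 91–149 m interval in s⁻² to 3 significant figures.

ΔT = -4.1 K, ΔS = -0.60 psu (deep − shallow).
Δρ/ρ₀ = −αΔT + βΔS = 8.61 × 10⁻⁴ − 4.62 × 10⁻⁴ = 3.99 × 10⁻⁴, so Δρ ≈ 0.4090 kg m⁻³.
N² = (g/ρ₀)·Δρ/Δz = g·(Δρ/ρ₀)/Δz = 9.81 × 3.99 × 10⁻⁴ / 58 = 6.7486 × 10⁻⁵ s⁻² ≈ 6.75 × 10⁻⁵ s⁻².

6.75 × 10⁻⁵ s⁻²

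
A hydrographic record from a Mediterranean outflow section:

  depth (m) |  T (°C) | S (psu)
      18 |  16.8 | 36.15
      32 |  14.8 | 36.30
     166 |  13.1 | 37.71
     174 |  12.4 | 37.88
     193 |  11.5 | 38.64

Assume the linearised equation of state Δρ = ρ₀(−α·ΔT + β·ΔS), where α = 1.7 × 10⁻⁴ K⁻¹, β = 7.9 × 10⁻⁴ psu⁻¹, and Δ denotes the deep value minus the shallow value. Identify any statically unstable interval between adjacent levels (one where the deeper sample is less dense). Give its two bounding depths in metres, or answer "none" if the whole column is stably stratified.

Evaluate Δρ/ρ₀ = −αΔT + βΔS across each adjacent pair:
  18–32 m: −αΔT+βΔS = −(1.7 × 10⁻⁴)(-2.0)+(7.9 × 10⁻⁴)(+0.15) = 4.6 × 10⁻⁴ → stable
  32–166 m: −αΔT+βΔS = −(1.7 × 10⁻⁴)(-1.7)+(7.9 × 10⁻⁴)(+1.41) = 1.4 × 10⁻³ → stable
  166–174 m: −αΔT+βΔS = −(1.7 × 10⁻⁴)(-0.7)+(7.9 × 10⁻⁴)(+0.17) = 2.5 × 10⁻⁴ → stable
  174–193 m: −αΔT+βΔS = −(1.7 × 10⁻⁴)(-0.9)+(7.9 × 10⁻⁴)(+0.76) = 7.5 × 10⁻⁴ → stable
Every interval has Δρ > 0: the column is stably stratified throughout.

none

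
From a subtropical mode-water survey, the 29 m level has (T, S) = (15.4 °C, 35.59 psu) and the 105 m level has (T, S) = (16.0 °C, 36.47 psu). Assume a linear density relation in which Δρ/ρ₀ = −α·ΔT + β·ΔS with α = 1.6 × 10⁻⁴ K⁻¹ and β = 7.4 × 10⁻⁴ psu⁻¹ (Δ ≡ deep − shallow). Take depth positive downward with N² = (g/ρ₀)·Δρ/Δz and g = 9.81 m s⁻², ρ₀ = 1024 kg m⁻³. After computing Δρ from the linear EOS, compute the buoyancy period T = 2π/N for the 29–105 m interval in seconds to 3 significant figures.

742 s

ΔT = +0.6 K, ΔS = +0.88 psu (deep − shallow).
Δρ/ρ₀ = −αΔT + βΔS = -9.60 × 10⁻⁵ + 6.512 × 10⁻⁴ = 5.552 × 10⁻⁴, so Δρ ≈ 0.5685 kg m⁻³.
N² = (g/ρ₀)·Δρ/Δz = g·(Δρ/ρ₀)/Δz = 9.81 × 5.552 × 10⁻⁴ / 76 = 7.1665 × 10⁻⁵ s⁻².
N = √(7.1665 × 10⁻⁵) = 8.4655 × 10⁻³ rad s⁻¹ → T = 2π/N = 742.21 s ≈ 742 s.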